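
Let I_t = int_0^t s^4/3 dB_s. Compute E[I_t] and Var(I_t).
E[I_t] = 0; Var(I_t) = t^9/81

The Itô integral of a deterministic integrand f(s) has mean 0 because each increment f(s) * (B_{s+ds} - B_s) has mean 0. By the Itô isometry:
  Var( int_0^t f(s) dB_s ) = E[ (int_0^t f(s) dB_s)^2 ] = int_0^t f(s)^2 ds.
Here f(s) = s^4/3, so f(s)^2 = s^8/9. Integrate:
  int_0^t (s^8/9) ds = t^9/81.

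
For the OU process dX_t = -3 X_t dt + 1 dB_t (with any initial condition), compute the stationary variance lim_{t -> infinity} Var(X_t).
lim Var(X_t) = 1/6

The OU SDE dX = -theta X dt + sigma dB admits the integrating factor exp(theta t): d(exp(theta t) X_t) = sigma exp(theta t) dB_t. Integrating from 0 to t gives X_t = x_0 * exp(-theta t) + sigma * int_0^t exp(-theta (t-s)) dB_s for any initial x_0. The Itô integral has variance (by the Itô isometry) sigma^2 * int_0^t exp(-2 theta (t - s)) ds = sigma^2 * (1 - exp(-2 theta t)) / (2 theta), independent of x_0.
With theta = 3, sigma = 1:
  Var(X_t) = (1)^2 * (1 - exp(-2*3 t)) / (2 * 3) = 1/6 - exp(-6*t)/6.
As t -> infinity, exp(-2*3 t) -> 0, so the stationary variance is sigma^2 / (2 theta) = 1/6.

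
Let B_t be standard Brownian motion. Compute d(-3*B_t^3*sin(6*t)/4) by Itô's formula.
d(-3*B_t^3*sin(6*t)/4) = (-9*B_t*(2*B_t^2*cos(6*t) + sin(6*t))/4) dt + (-9*B_t^2*sin(6*t)/4) dB_t

Itô's formula for f(t, x): d f(t, B_t) = (f_t + (1/2) f_xx) dt + f_x dB_t. Compute partials of f(t, x) = -3*x^3*sin(6*t)/4:
  f_t(t,x)  = -9*x^3*cos(6*t)/2
  f_x(t,x)  = -9*x^2*sin(6*t)/4
  f_xx(t,x) = -9*x*sin(6*t)/2
Assemble drift = f_t + (1/2) f_xx = -9*x*(2*x^2*cos(6*t) + sin(6*t))/4 and diffusion = f_x = -9*x^2*sin(6*t)/4. Substituting x = B_t:
  d(-3*B_t^3*sin(6*t)/4) = (-9*B_t*(2*B_t^2*cos(6*t) + sin(6*t))/4) dt + (-9*B_t^2*sin(6*t)/4) dB_t.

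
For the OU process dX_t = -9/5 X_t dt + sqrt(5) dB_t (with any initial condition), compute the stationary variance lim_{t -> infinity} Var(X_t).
lim Var(X_t) = 25/18

The OU SDE dX = -theta X dt + sigma dB admits the integrating factor exp(theta t): d(exp(theta t) X_t) = sigma exp(theta t) dB_t. Integrating from 0 to t gives X_t = x_0 * exp(-theta t) + sigma * int_0^t exp(-theta (t-s)) dB_s for any initial x_0. The Itô integral has variance (by the Itô isometry) sigma^2 * int_0^t exp(-2 theta (t - s)) ds = sigma^2 * (1 - exp(-2 theta t)) / (2 theta), independent of x_0.
With theta = 9/5, sigma = sqrt(5):
  Var(X_t) = (sqrt(5))^2 * (1 - exp(-2*9/5 t)) / (2 * 9/5) = 25/18 - 25*exp(-18*t/5)/18.
As t -> infinity, exp(-2*9/5 t) -> 0, so the stationary variance is sigma^2 / (2 theta) = 25/18.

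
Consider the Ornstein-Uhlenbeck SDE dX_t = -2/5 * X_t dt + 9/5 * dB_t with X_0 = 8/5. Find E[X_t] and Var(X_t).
E[X_t] = 8*exp(-2*t/5)/5; Var(X_t) = 81/20 - 81*exp(-4*t/5)/20

The OU SDE dX = -theta X dt + sigma dB admits the integrating factor exp(theta t): d(exp(theta t) X_t) = sigma exp(theta t) dB_t. Integrating from 0 to t:
  X_t = x_0 * exp(-theta t) + sigma * int_0^t exp(-theta (t-s)) dB_s.
The Itô integral has mean 0 and (by the Itô isometry) variance sigma^2 * int_0^t exp(-2 theta (t - s)) ds = sigma^2 * (1 - exp(-2 theta t)) / (2 theta).
With theta = 2/5, sigma = 9/5, x_0 = 8/5:
  E[X_t] = 8/5 * exp(-2/5 t) = 8*exp(-2*t/5)/5
  Var(X_t) = (9/5)^2 * (1 - exp(-2*2/5 t)) / (2 * 2/5) = 81/20 - 81*exp(-4*t/5)/20.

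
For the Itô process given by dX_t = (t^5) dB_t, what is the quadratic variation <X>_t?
<X>_t = t^11/11

For an Itô process dX_t = a(t) dt + b(t) dB_t, the quadratic variation is <X>_t = int_0^t b(s)^2 ds (the drift term does not contribute). Here b(s) = s^5, so
  b(s)^2 = s^10.
Integrating from 0 to t:
  <X>_t = int_0^t (s^10) ds = t^11/11.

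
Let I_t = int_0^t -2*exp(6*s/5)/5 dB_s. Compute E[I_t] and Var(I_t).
E[I_t] = 0; Var(I_t) = exp(12*t/5)/15 - 1/15

The Itô integral of a deterministic integrand f(s) has mean 0 because each increment f(s) * (B_{s+ds} - B_s) has mean 0. By the Itô isometry:
  Var( int_0^t f(s) dB_s ) = E[ (int_0^t f(s) dB_s)^2 ] = int_0^t f(s)^2 ds.
Here f(s) = -2*exp(6*s/5)/5, so f(s)^2 = 4*exp(12*s/5)/25. Integrate:
  int_0^t (4*exp(12*s/5)/25) ds = exp(12*t/5)/15 - 1/15.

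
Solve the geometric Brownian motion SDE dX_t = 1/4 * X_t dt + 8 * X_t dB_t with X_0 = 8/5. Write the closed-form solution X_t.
X_t = 8/5 * exp((-127/4) * t + (8) * B_t)

For GBM dX = mu X dt + sigma X dB with X_0 = x_0, apply Itô to Y = log X: dY = (mu - sigma^2/2) dt + sigma dB, so Y_t = log(x_0) + (mu - sigma^2/2) t + sigma B_t and hence X_t = x_0 * exp((mu - sigma^2/2) t + sigma B_t).
With mu = 1/4, sigma = 8, x_0 = 8/5, this gives:
  X_t = 8/5 * exp((-127/4) * t + (8) * B_t).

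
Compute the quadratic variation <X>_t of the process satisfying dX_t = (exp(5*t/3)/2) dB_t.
<X>_t = 3*exp(10*t/3)/40 - 3/40

For an Itô process dX_t = a(t) dt + b(t) dB_t, the quadratic variation is <X>_t = int_0^t b(s)^2 ds (the drift term does not contribute). Here b(s) = exp(5*s/3)/2, so
  b(s)^2 = exp(10*s/3)/4.
Integrating from 0 to t:
  <X>_t = int_0^t (exp(10*s/3)/4) ds = 3*exp(10*t/3)/40 - 3/40.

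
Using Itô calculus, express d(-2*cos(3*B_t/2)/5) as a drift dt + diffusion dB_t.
d(-2*cos(3*B_t/2)/5) = (9*cos(3*B_t/2)/20) dt + (3*sin(3*B_t/2)/5) dB_t

Itô's formula for f(B_t) gives d f(B_t) = f'(B_t) dB_t + (1/2) f''(B_t) dt. Compute derivatives of f(x) = -2*cos(3*x/2)/5:
  f'(x)  = 3*sin(3*x/2)/5
  f''(x) = 9*cos(3*x/2)/10
Substitute x = B_t and multiply the f'' term by 1/2:
  drift     = (1/2) * (9*cos(3*x/2)/10) evaluated at B_t = 9*cos(3*B_t/2)/20
  diffusion = (3*sin(3*x/2)/5) evaluated at B_t = 3*sin(3*B_t/2)/5
Therefore d(-2*cos(3*B_t/2)/5) = (9*cos(3*B_t/2)/20) dt + (3*sin(3*B_t/2)/5) dB_t.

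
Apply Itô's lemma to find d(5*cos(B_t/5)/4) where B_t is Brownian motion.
d(5*cos(B_t/5)/4) = (-cos(B_t/5)/40) dt + (-sin(B_t/5)/4) dB_t

Itô's formula for f(B_t) gives d f(B_t) = f'(B_t) dB_t + (1/2) f''(B_t) dt. Compute derivatives of f(x) = 5*cos(x/5)/4:
  f'(x)  = -sin(x/5)/4
  f''(x) = -cos(x/5)/20
Substitute x = B_t and multiply the f'' term by 1/2:
  drift     = (1/2) * (-cos(x/5)/20) evaluated at B_t = -cos(B_t/5)/40
  diffusion = (-sin(x/5)/4) evaluated at B_t = -sin(B_t/5)/4
Therefore d(5*cos(B_t/5)/4) = (-cos(B_t/5)/40) dt + (-sin(B_t/5)/4) dB_t.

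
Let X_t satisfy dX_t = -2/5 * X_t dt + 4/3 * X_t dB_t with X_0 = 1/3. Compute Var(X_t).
Var(X_t) = (exp(16*t/9) - 1)*exp(-4*t/5)/9

For GBM dX = mu X dt + sigma X dB with X_0 = x_0, apply Itô to Y = log X: dY = (mu - sigma^2/2) dt + sigma dB, so Y_t = log(x_0) + (mu - sigma^2/2) t + sigma B_t and hence X_t = x_0 * exp((mu - sigma^2/2) t + sigma B_t).
With mu = -2/5, sigma = 4/3, x_0 = 1/3, this gives:
  X_t = 1/3 * exp((-58/45) * t + (4/3) * B_t).
Since sigma*B_t ~ Normal(0, sigma^2 t), E[exp(sigma*B_t)] = exp(sigma^2 t / 2); so E[X_t] = x_0 * exp((mu - sigma^2/2) t) * exp(sigma^2 t / 2) = x_0 * exp(mu t) = exp(-2*t/5)/3.
Var(X_t) = E[X_t^2] - (E[X_t])^2 = x_0^2 * exp(2 mu t) * (exp(sigma^2 t) - 1) = (exp(16*t/9) - 1)*exp(-4*t/5)/9.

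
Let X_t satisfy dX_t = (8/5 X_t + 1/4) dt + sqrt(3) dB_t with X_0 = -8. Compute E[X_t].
E[X_t] = -251*exp(8*t/5)/32 - 5/32

Taking expectations and using E[dB_t] = 0, the mean m(t) = E[X_t] satisfies the ODE m'(t) = a m(t) + b with m(0) = x_0. With a = 8/5, b = 1/4, x_0 = -8, the solution is
  m(t) = x_0 * exp(a t) + (b/a) * (exp(a t) - 1)
       = (-8) * exp((8/5) t) + ((1/4)/(8/5)) * (exp((8/5) t) - 1)
       = -251*exp(8*t/5)/32 - 5/32.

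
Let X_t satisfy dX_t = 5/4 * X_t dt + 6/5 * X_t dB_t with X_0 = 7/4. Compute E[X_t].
E[X_t] = 7*exp(5*t/4)/4

For GBM dX = mu X dt + sigma X dB with X_0 = x_0, apply Itô to Y = log X: dY = (mu - sigma^2/2) dt + sigma dB, so Y_t = log(x_0) + (mu - sigma^2/2) t + sigma B_t and hence X_t = x_0 * exp((mu - sigma^2/2) t + sigma B_t).
With mu = 5/4, sigma = 6/5, x_0 = 7/4, this gives:
  X_t = 7/4 * exp((53/100) * t + (6/5) * B_t).
Since sigma*B_t ~ Normal(0, sigma^2 t), E[exp(sigma*B_t)] = exp(sigma^2 t / 2); so E[X_t] = x_0 * exp((mu - sigma^2/2) t) * exp(sigma^2 t / 2) = x_0 * exp(mu t) = 7*exp(5*t/4)/4.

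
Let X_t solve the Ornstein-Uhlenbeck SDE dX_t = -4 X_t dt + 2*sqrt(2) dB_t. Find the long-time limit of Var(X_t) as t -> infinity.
lim Var(X_t) = 1

The OU SDE dX = -theta X dt + sigma dB admits the integrating factor exp(theta t): d(exp(theta t) X_t) = sigma exp(theta t) dB_t. Integrating from 0 to t gives X_t = x_0 * exp(-theta t) + sigma * int_0^t exp(-theta (t-s)) dB_s for any initial x_0. The Itô integral has variance (by the Itô isometry) sigma^2 * int_0^t exp(-2 theta (t - s)) ds = sigma^2 * (1 - exp(-2 theta t)) / (2 theta), independent of x_0.
With theta = 4, sigma = 2*sqrt(2):
  Var(X_t) = (2*sqrt(2))^2 * (1 - exp(-2*4 t)) / (2 * 4) = 1 - exp(-8*t).
As t -> infinity, exp(-2*4 t) -> 0, so the stationary variance is sigma^2 / (2 theta) = 1.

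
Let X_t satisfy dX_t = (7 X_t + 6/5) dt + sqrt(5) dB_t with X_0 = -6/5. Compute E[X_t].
E[X_t] = -36*exp(7*t)/35 - 6/35

Taking expectations and using E[dB_t] = 0, the mean m(t) = E[X_t] satisfies the ODE m'(t) = a m(t) + b with m(0) = x_0. With a = 7, b = 6/5, x_0 = -6/5, the solution is
  m(t) = x_0 * exp(a t) + (b/a) * (exp(a t) - 1)
       = (-6/5) * exp(7 t) + ((6/5)/7) * (exp(7 t) - 1)
       = -36*exp(7*t)/35 - 6/35.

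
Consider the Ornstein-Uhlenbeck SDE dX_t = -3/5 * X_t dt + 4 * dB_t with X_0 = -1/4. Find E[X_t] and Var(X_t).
E[X_t] = -exp(-3*t/5)/4; Var(X_t) = 40/3 - 40*exp(-6*t/5)/3

The OU SDE dX = -theta X dt + sigma dB admits the integrating factor exp(theta t): d(exp(theta t) X_t) = sigma exp(theta t) dB_t. Integrating from 0 to t:
  X_t = x_0 * exp(-theta t) + sigma * int_0^t exp(-theta (t-s)) dB_s.
The Itô integral has mean 0 and (by the Itô isometry) variance sigma^2 * int_0^t exp(-2 theta (t - s)) ds = sigma^2 * (1 - exp(-2 theta t)) / (2 theta).
With theta = 3/5, sigma = 4, x_0 = -1/4:
  E[X_t] = -1/4 * exp(-3/5 t) = -exp(-3*t/5)/4
  Var(X_t) = (4)^2 * (1 - exp(-2*3/5 t)) / (2 * 3/5) = 40/3 - 40*exp(-6*t/5)/3.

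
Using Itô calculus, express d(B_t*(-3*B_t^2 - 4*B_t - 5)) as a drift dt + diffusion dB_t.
d(B_t*(-3*B_t^2 - 4*B_t - 5)) = (-9*B_t - 4) dt + (-9*B_t^2 - 8*B_t - 5) dB_t

Itô's formula for f(B_t) gives d f(B_t) = f'(B_t) dB_t + (1/2) f''(B_t) dt. Compute derivatives of f(x) = x*(-3*x^2 - 4*x - 5):
  f'(x)  = -9*x^2 - 8*x - 5
  f''(x) = -18*x - 8
Substitute x = B_t and multiply the f'' term by 1/2:
  drift     = (1/2) * (-18*x - 8) evaluated at B_t = -9*B_t - 4
  diffusion = (-9*x^2 - 8*x - 5) evaluated at B_t = -9*B_t^2 - 8*B_t - 5
Therefore d(B_t*(-3*B_t^2 - 4*B_t - 5)) = (-9*B_t - 4) dt + (-9*B_t^2 - 8*B_t - 5) dB_t.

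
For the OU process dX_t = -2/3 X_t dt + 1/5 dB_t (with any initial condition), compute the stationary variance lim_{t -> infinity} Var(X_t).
lim Var(X_t) = 3/100

The OU SDE dX = -theta X dt + sigma dB admits the integrating factor exp(theta t): d(exp(theta t) X_t) = sigma exp(theta t) dB_t. Integrating from 0 to t gives X_t = x_0 * exp(-theta t) + sigma * int_0^t exp(-theta (t-s)) dB_s for any initial x_0. The Itô integral has variance (by the Itô isometry) sigma^2 * int_0^t exp(-2 theta (t - s)) ds = sigma^2 * (1 - exp(-2 theta t)) / (2 theta), independent of x_0.
With theta = 2/3, sigma = 1/5:
  Var(X_t) = (1/5)^2 * (1 - exp(-2*2/3 t)) / (2 * 2/3) = 3/100 - 3*exp(-4*t/3)/100.
As t -> infinity, exp(-2*2/3 t) -> 0, so the stationary variance is sigma^2 / (2 theta) = 3/100.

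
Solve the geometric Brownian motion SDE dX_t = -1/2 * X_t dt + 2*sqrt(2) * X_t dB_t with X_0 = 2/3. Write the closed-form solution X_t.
X_t = 2/3 * exp((-9/2) * t + (2*sqrt(2)) * B_t)

For GBM dX = mu X dt + sigma X dB with X_0 = x_0, apply Itô to Y = log X: dY = (mu - sigma^2/2) dt + sigma dB, so Y_t = log(x_0) + (mu - sigma^2/2) t + sigma B_t and hence X_t = x_0 * exp((mu - sigma^2/2) t + sigma B_t).
With mu = -1/2, sigma = 2*sqrt(2), x_0 = 2/3, this gives:
  X_t = 2/3 * exp((-9/2) * t + (2*sqrt(2)) * B_t).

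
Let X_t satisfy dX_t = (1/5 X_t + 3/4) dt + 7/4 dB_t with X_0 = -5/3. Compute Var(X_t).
Var(X_t) = 245*exp(2*t/5)/32 - 245/32

The variance V(t) = Var(X_t) satisfies V'(t) = 2 a V(t) + c^2 with V(0) = 0 (drift coefficient is linear in X, diffusion is constant). With a = 1/5, c = 7/4, the solution is
  V(t) = (c^2 / (2 a)) * (exp(2 a t) - 1)
       = ((7/4)^2 / (2*(1/5))) * (exp((2/5) t) - 1)
       = 245*exp(2*t/5)/32 - 245/32.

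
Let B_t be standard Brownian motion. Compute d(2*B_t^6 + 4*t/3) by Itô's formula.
d(2*B_t^6 + 4*t/3) = (30*B_t^4 + 4/3) dt + (12*B_t^5) dB_t

Itô's formula for f(t, x): d f(t, B_t) = (f_t + (1/2) f_xx) dt + f_x dB_t. Compute partials of f(t, x) = 4*t/3 + 2*x^6:
  f_t(t,x)  = 4/3
  f_x(t,x)  = 12*x^5
  f_xx(t,x) = 60*x^4
Assemble drift = f_t + (1/2) f_xx = 30*x^4 + 4/3 and diffusion = f_x = 12*x^5. Substituting x = B_t:
  d(2*B_t^6 + 4*t/3) = (30*B_t^4 + 4/3) dt + (12*B_t^5) dB_t.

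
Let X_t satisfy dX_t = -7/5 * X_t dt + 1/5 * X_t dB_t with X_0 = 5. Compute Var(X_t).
Var(X_t) = (25*exp(t/25) - 25)*exp(-14*t/5)

For GBM dX = mu X dt + sigma X dB with X_0 = x_0, apply Itô to Y = log X: dY = (mu - sigma^2/2) dt + sigma dB, so Y_t = log(x_0) + (mu - sigma^2/2) t + sigma B_t and hence X_t = x_0 * exp((mu - sigma^2/2) t + sigma B_t).
With mu = -7/5, sigma = 1/5, x_0 = 5, this gives:
  X_t = 5 * exp((-71/50) * t + (1/5) * B_t).
Since sigma*B_t ~ Normal(0, sigma^2 t), E[exp(sigma*B_t)] = exp(sigma^2 t / 2); so E[X_t] = x_0 * exp((mu - sigma^2/2) t) * exp(sigma^2 t / 2) = x_0 * exp(mu t) = 5*exp(-7*t/5).
Var(X_t) = E[X_t^2] - (E[X_t])^2 = x_0^2 * exp(2 mu t) * (exp(sigma^2 t) - 1) = (25*exp(t/25) - 25)*exp(-14*t/5).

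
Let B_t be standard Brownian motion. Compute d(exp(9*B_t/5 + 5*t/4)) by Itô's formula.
d(exp(9*B_t/5 + 5*t/4)) = (287*exp(9*B_t/5 + 5*t/4)/100) dt + (9*exp(9*B_t/5 + 5*t/4)/5) dB_t

Itô's formula for f(t, x): d f(t, B_t) = (f_t + (1/2) f_xx) dt + f_x dB_t. Compute partials of f(t, x) = exp(5*t/4 + 9*x/5):
  f_t(t,x)  = 5*exp(5*t/4 + 9*x/5)/4
  f_x(t,x)  = 9*exp(5*t/4 + 9*x/5)/5
  f_xx(t,x) = 81*exp(5*t/4 + 9*x/5)/25
Assemble drift = f_t + (1/2) f_xx = 287*exp(5*t/4 + 9*x/5)/100 and diffusion = f_x = 9*exp(5*t/4 + 9*x/5)/5. Substituting x = B_t:
  d(exp(9*B_t/5 + 5*t/4)) = (287*exp(9*B_t/5 + 5*t/4)/100) dt + (9*exp(9*B_t/5 + 5*t/4)/5) dB_t.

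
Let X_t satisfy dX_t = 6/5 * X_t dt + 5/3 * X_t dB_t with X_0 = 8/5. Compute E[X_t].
E[X_t] = 8*exp(6*t/5)/5

For GBM dX = mu X dt + sigma X dB with X_0 = x_0, apply Itô to Y = log X: dY = (mu - sigma^2/2) dt + sigma dB, so Y_t = log(x_0) + (mu - sigma^2/2) t + sigma B_t and hence X_t = x_0 * exp((mu - sigma^2/2) t + sigma B_t).
With mu = 6/5, sigma = 5/3, x_0 = 8/5, this gives:
  X_t = 8/5 * exp((-17/90) * t + (5/3) * B_t).
Since sigma*B_t ~ Normal(0, sigma^2 t), E[exp(sigma*B_t)] = exp(sigma^2 t / 2); so E[X_t] = x_0 * exp((mu - sigma^2/2) t) * exp(sigma^2 t / 2) = x_0 * exp(mu t) = 8*exp(6*t/5)/5.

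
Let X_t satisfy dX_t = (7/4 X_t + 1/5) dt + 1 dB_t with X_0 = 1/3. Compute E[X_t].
E[X_t] = 47*exp(7*t/4)/105 - 4/35

Taking expectations and using E[dB_t] = 0, the mean m(t) = E[X_t] satisfies the ODE m'(t) = a m(t) + b with m(0) = x_0. With a = 7/4, b = 1/5, x_0 = 1/3, the solution is
  m(t) = x_0 * exp(a t) + (b/a) * (exp(a t) - 1)
       = (1/3) * exp((7/4) t) + ((1/5)/(7/4)) * (exp((7/4) t) - 1)
       = 47*exp(7*t/4)/105 - 4/35.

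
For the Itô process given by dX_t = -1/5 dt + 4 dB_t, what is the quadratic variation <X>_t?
<X>_t = 16*t

For an Itô process dX_t = a(t) dt + b(t) dB_t, the quadratic variation is <X>_t = int_0^t b(s)^2 ds (the drift term does not contribute). Here b(s) = 4, so
  b(s)^2 = 16.
Integrating from 0 to t:
  <X>_t = int_0^t (16) ds = 16*t.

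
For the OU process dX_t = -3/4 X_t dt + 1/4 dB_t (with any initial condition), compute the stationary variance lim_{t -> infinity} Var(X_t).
lim Var(X_t) = 1/24

The OU SDE dX = -theta X dt + sigma dB admits the integrating factor exp(theta t): d(exp(theta t) X_t) = sigma exp(theta t) dB_t. Integrating from 0 to t gives X_t = x_0 * exp(-theta t) + sigma * int_0^t exp(-theta (t-s)) dB_s for any initial x_0. The Itô integral has variance (by the Itô isometry) sigma^2 * int_0^t exp(-2 theta (t - s)) ds = sigma^2 * (1 - exp(-2 theta t)) / (2 theta), independent of x_0.
With theta = 3/4, sigma = 1/4:
  Var(X_t) = (1/4)^2 * (1 - exp(-2*3/4 t)) / (2 * 3/4) = 1/24 - exp(-3*t/2)/24.
As t -> infinity, exp(-2*3/4 t) -> 0, so the stationary variance is sigma^2 / (2 theta) = 1/24.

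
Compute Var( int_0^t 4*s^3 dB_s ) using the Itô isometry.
Var = 16*t^7/7

The Itô integral of a deterministic integrand f(s) has mean 0 because each increment f(s) * (B_{s+ds} - B_s) has mean 0. By the Itô isometry:
  Var( int_0^t f(s) dB_s ) = E[ (int_0^t f(s) dB_s)^2 ] = int_0^t f(s)^2 ds.
Here f(s) = 4*s^3, so f(s)^2 = 16*s^6. Integrate:
  int_0^t (16*s^6) ds = 16*t^7/7.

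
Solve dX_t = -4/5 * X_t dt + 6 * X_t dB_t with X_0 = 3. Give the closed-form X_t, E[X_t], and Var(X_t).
X_t = 3 * exp((-94/5) t + (6) B_t); E[X_t] = 3*exp(-4*t/5); Var(X_t) = (9*exp(36*t) - 9)*exp(-8*t/5)

For GBM dX = mu X dt + sigma X dB with X_0 = x_0, apply Itô to Y = log X: dY = (mu - sigma^2/2) dt + sigma dB, so Y_t = log(x_0) + (mu - sigma^2/2) t + sigma B_t and hence X_t = x_0 * exp((mu - sigma^2/2) t + sigma B_t).
With mu = -4/5, sigma = 6, x_0 = 3, this gives:
  X_t = 3 * exp((-94/5) * t + (6) * B_t).
Since sigma*B_t ~ Normal(0, sigma^2 t), E[exp(sigma*B_t)] = exp(sigma^2 t / 2); so E[X_t] = x_0 * exp((mu - sigma^2/2) t) * exp(sigma^2 t / 2) = x_0 * exp(mu t) = 3*exp(-4*t/5).
Var(X_t) = E[X_t^2] - (E[X_t])^2 = x_0^2 * exp(2 mu t) * (exp(sigma^2 t) - 1) = (9*exp(36*t) - 9)*exp(-8*t/5).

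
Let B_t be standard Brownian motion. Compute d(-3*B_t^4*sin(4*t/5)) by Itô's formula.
d(-3*B_t^4*sin(4*t/5)) = (B_t^2*(-12*B_t^2*cos(4*t/5)/5 - 18*sin(4*t/5))) dt + (-12*B_t^3*sin(4*t/5)) dB_t

Itô's formula for f(t, x): d f(t, B_t) = (f_t + (1/2) f_xx) dt + f_x dB_t. Compute partials of f(t, x) = -3*x^4*sin(4*t/5):
  f_t(t,x)  = -12*x^4*cos(4*t/5)/5
  f_x(t,x)  = -12*x^3*sin(4*t/5)
  f_xx(t,x) = -36*x^2*sin(4*t/5)
Assemble drift = f_t + (1/2) f_xx = x^2*(-12*x^2*cos(4*t/5)/5 - 18*sin(4*t/5)) and diffusion = f_x = -12*x^3*sin(4*t/5). Substituting x = B_t:
  d(-3*B_t^4*sin(4*t/5)) = (B_t^2*(-12*B_t^2*cos(4*t/5)/5 - 18*sin(4*t/5))) dt + (-12*B_t^3*sin(4*t/5)) dB_t.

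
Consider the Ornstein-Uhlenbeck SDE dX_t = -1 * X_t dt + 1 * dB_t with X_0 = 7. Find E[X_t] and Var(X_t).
E[X_t] = 7*exp(-t); Var(X_t) = 1/2 - exp(-2*t)/2

The OU SDE dX = -theta X dt + sigma dB admits the integrating factor exp(theta t): d(exp(theta t) X_t) = sigma exp(theta t) dB_t. Integrating from 0 to t:
  X_t = x_0 * exp(-theta t) + sigma * int_0^t exp(-theta (t-s)) dB_s.
The Itô integral has mean 0 and (by the Itô isometry) variance sigma^2 * int_0^t exp(-2 theta (t - s)) ds = sigma^2 * (1 - exp(-2 theta t)) / (2 theta).
With theta = 1, sigma = 1, x_0 = 7:
  E[X_t] = 7 * exp(-1 t) = 7*exp(-t)
  Var(X_t) = (1)^2 * (1 - exp(-2*1 t)) / (2 * 1) = 1/2 - exp(-2*t)/2.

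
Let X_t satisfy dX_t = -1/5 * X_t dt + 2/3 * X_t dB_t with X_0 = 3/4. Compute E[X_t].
E[X_t] = 3*exp(-t/5)/4

For GBM dX = mu X dt + sigma X dB with X_0 = x_0, apply Itô to Y = log X: dY = (mu - sigma^2/2) dt + sigma dB, so Y_t = log(x_0) + (mu - sigma^2/2) t + sigma B_t and hence X_t = x_0 * exp((mu - sigma^2/2) t + sigma B_t).
With mu = -1/5, sigma = 2/3, x_0 = 3/4, this gives:
  X_t = 3/4 * exp((-19/45) * t + (2/3) * B_t).
Since sigma*B_t ~ Normal(0, sigma^2 t), E[exp(sigma*B_t)] = exp(sigma^2 t / 2); so E[X_t] = x_0 * exp((mu - sigma^2/2) t) * exp(sigma^2 t / 2) = x_0 * exp(mu t) = 3*exp(-t/5)/4.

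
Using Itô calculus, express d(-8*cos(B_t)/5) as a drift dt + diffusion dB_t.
d(-8*cos(B_t)/5) = (4*cos(B_t)/5) dt + (8*sin(B_t)/5) dB_t

Itô's formula for f(B_t) gives d f(B_t) = f'(B_t) dB_t + (1/2) f''(B_t) dt. Compute derivatives of f(x) = -8*cos(x)/5:
  f'(x)  = 8*sin(x)/5
  f''(x) = 8*cos(x)/5
Substitute x = B_t and multiply the f'' term by 1/2:
  drift     = (1/2) * (8*cos(x)/5) evaluated at B_t = 4*cos(B_t)/5
  diffusion = (8*sin(x)/5) evaluated at B_t = 8*sin(B_t)/5
Therefore d(-8*cos(B_t)/5) = (4*cos(B_t)/5) dt + (8*sin(B_t)/5) dB_t.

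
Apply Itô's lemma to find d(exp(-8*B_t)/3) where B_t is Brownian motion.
d(exp(-8*B_t)/3) = (32*exp(-8*B_t)/3) dt + (-8*exp(-8*B_t)/3) dB_t

Itô's formula for f(B_t) gives d f(B_t) = f'(B_t) dB_t + (1/2) f''(B_t) dt. Compute derivatives of f(x) = exp(-8*x)/3:
  f'(x)  = -8*exp(-8*x)/3
  f''(x) = 64*exp(-8*x)/3
Substitute x = B_t and multiply the f'' term by 1/2:
  drift     = (1/2) * (64*exp(-8*x)/3) evaluated at B_t = 32*exp(-8*B_t)/3
  diffusion = (-8*exp(-8*x)/3) evaluated at B_t = -8*exp(-8*B_t)/3
Therefore d(exp(-8*B_t)/3) = (32*exp(-8*B_t)/3) dt + (-8*exp(-8*B_t)/3) dB_t.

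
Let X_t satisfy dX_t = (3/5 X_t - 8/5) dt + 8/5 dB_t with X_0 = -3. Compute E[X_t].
E[X_t] = 8/3 - 17*exp(3*t/5)/3

Taking expectations and using E[dB_t] = 0, the mean m(t) = E[X_t] satisfies the ODE m'(t) = a m(t) + b with m(0) = x_0. With a = 3/5, b = -8/5, x_0 = -3, the solution is
  m(t) = x_0 * exp(a t) + (b/a) * (exp(a t) - 1)
       = (-3) * exp((3/5) t) + ((-8/5)/(3/5)) * (exp((3/5) t) - 1)
       = 8/3 - 17*exp(3*t/5)/3.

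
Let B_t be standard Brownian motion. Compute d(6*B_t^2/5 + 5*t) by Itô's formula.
d(6*B_t^2/5 + 5*t) = (31/5) dt + (12*B_t/5) dB_t

Itô's formula for f(t, x): d f(t, B_t) = (f_t + (1/2) f_xx) dt + f_x dB_t. Compute partials of f(t, x) = 5*t + 6*x^2/5:
  f_t(t,x)  = 5
  f_x(t,x)  = 12*x/5
  f_xx(t,x) = 12/5
Assemble drift = f_t + (1/2) f_xx = 31/5 and diffusion = f_x = 12*x/5. Substituting x = B_t:
  d(6*B_t^2/5 + 5*t) = (31/5) dt + (12*B_t/5) dB_t.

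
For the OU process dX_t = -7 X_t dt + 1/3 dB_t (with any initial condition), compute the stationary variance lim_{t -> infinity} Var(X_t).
lim Var(X_t) = 1/126

The OU SDE dX = -theta X dt + sigma dB admits the integrating factor exp(theta t): d(exp(theta t) X_t) = sigma exp(theta t) dB_t. Integrating from 0 to t gives X_t = x_0 * exp(-theta t) + sigma * int_0^t exp(-theta (t-s)) dB_s for any initial x_0. The Itô integral has variance (by the Itô isometry) sigma^2 * int_0^t exp(-2 theta (t - s)) ds = sigma^2 * (1 - exp(-2 theta t)) / (2 theta), independent of x_0.
With theta = 7, sigma = 1/3:
  Var(X_t) = (1/3)^2 * (1 - exp(-2*7 t)) / (2 * 7) = 1/126 - exp(-14*t)/126.
As t -> infinity, exp(-2*7 t) -> 0, so the stationary variance is sigma^2 / (2 theta) = 1/126.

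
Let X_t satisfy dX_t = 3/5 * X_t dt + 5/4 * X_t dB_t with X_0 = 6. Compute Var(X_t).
Var(X_t) = 36*(exp(25*t/16) - 1)*exp(6*t/5)

For GBM dX = mu X dt + sigma X dB with X_0 = x_0, apply Itô to Y = log X: dY = (mu - sigma^2/2) dt + sigma dB, so Y_t = log(x_0) + (mu - sigma^2/2) t + sigma B_t and hence X_t = x_0 * exp((mu - sigma^2/2) t + sigma B_t).
With mu = 3/5, sigma = 5/4, x_0 = 6, this gives:
  X_t = 6 * exp((-29/160) * t + (5/4) * B_t).
Since sigma*B_t ~ Normal(0, sigma^2 t), E[exp(sigma*B_t)] = exp(sigma^2 t / 2); so E[X_t] = x_0 * exp((mu - sigma^2/2) t) * exp(sigma^2 t / 2) = x_0 * exp(mu t) = 6*exp(3*t/5).
Var(X_t) = E[X_t^2] - (E[X_t])^2 = x_0^2 * exp(2 mu t) * (exp(sigma^2 t) - 1) = 36*(exp(25*t/16) - 1)*exp(6*t/5).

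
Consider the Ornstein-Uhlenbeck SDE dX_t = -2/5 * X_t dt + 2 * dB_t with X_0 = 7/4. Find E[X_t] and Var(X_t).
E[X_t] = 7*exp(-2*t/5)/4; Var(X_t) = 5 - 5*exp(-4*t/5)

The OU SDE dX = -theta X dt + sigma dB admits the integrating factor exp(theta t): d(exp(theta t) X_t) = sigma exp(theta t) dB_t. Integrating from 0 to t:
  X_t = x_0 * exp(-theta t) + sigma * int_0^t exp(-theta (t-s)) dB_s.
The Itô integral has mean 0 and (by the Itô isometry) variance sigma^2 * int_0^t exp(-2 theta (t - s)) ds = sigma^2 * (1 - exp(-2 theta t)) / (2 theta).
With theta = 2/5, sigma = 2, x_0 = 7/4:
  E[X_t] = 7/4 * exp(-2/5 t) = 7*exp(-2*t/5)/4
  Var(X_t) = (2)^2 * (1 - exp(-2*2/5 t)) / (2 * 2/5) = 5 - 5*exp(-4*t/5).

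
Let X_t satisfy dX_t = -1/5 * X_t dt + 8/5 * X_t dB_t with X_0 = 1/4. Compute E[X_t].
E[X_t] = exp(-t/5)/4

For GBM dX = mu X dt + sigma X dB with X_0 = x_0, apply Itô to Y = log X: dY = (mu - sigma^2/2) dt + sigma dB, so Y_t = log(x_0) + (mu - sigma^2/2) t + sigma B_t and hence X_t = x_0 * exp((mu - sigma^2/2) t + sigma B_t).
With mu = -1/5, sigma = 8/5, x_0 = 1/4, this gives:
  X_t = 1/4 * exp((-37/25) * t + (8/5) * B_t).
Since sigma*B_t ~ Normal(0, sigma^2 t), E[exp(sigma*B_t)] = exp(sigma^2 t / 2); so E[X_t] = x_0 * exp((mu - sigma^2/2) t) * exp(sigma^2 t / 2) = x_0 * exp(mu t) = exp(-t/5)/4.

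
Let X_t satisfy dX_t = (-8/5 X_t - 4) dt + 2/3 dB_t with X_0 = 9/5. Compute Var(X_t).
Var(X_t) = 5/36 - 5*exp(-16*t/5)/36

The variance V(t) = Var(X_t) satisfies V'(t) = 2 a V(t) + c^2 with V(0) = 0 (drift coefficient is linear in X, diffusion is constant). With a = -8/5, c = 2/3, the solution is
  V(t) = (c^2 / (2 a)) * (exp(2 a t) - 1)
       = ((2/3)^2 / (2*(-8/5))) * (exp((-16/5) t) - 1)
       = 5/36 - 5*exp(-16*t/5)/36.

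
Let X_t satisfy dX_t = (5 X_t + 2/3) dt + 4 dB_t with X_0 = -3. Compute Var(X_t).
Var(X_t) = 8*exp(10*t)/5 - 8/5

The variance V(t) = Var(X_t) satisfies V'(t) = 2 a V(t) + c^2 with V(0) = 0 (drift coefficient is linear in X, diffusion is constant). With a = 5, c = 4, the solution is
  V(t) = (c^2 / (2 a)) * (exp(2 a t) - 1)
       = (4^2 / (2*5)) * (exp(10 t) - 1)
       = 8*exp(10*t)/5 - 8/5.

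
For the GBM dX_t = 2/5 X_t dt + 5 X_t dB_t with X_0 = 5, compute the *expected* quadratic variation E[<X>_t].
E[<X>_t] = 3125*exp(129*t/5)/129 - 3125/129

<X>_t = int_0^t (5 * X_s)^2 ds. Taking expectation inside the integral: E[<X>_t] = 5^2 * int_0^t E[X_s^2] ds. For GBM, E[X_s^2] = x_0^2 * exp((2 mu + sigma^2) s). Integrating:
  E[<X>_t] = 5^2 * 5^2 * (exp((2*(2/5) + 5^2) t) - 1) / (2*(2/5) + 5^2)
           = 5^2 * 5^2 * (exp((129/5) t) - 1) / (129/5) = 3125*exp(129*t/5)/129 - 3125/129.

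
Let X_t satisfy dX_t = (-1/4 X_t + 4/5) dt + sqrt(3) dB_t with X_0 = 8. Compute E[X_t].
E[X_t] = 16/5 + 24*exp(-t/4)/5

Taking expectations and using E[dB_t] = 0, the mean m(t) = E[X_t] satisfies the ODE m'(t) = a m(t) + b with m(0) = x_0. With a = -1/4, b = 4/5, x_0 = 8, the solution is
  m(t) = x_0 * exp(a t) + (b/a) * (exp(a t) - 1)
       = 8 * exp((-1/4) t) + ((4/5)/(-1/4)) * (exp((-1/4) t) - 1)
       = 16/5 + 24*exp(-t/4)/5.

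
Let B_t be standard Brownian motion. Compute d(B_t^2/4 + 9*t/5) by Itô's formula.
d(B_t^2/4 + 9*t/5) = (41/20) dt + (B_t/2) dB_t

Itô's formula for f(t, x): d f(t, B_t) = (f_t + (1/2) f_xx) dt + f_x dB_t. Compute partials of f(t, x) = 9*t/5 + x^2/4:
  f_t(t,x)  = 9/5
  f_x(t,x)  = x/2
  f_xx(t,x) = 1/2
Assemble drift = f_t + (1/2) f_xx = 41/20 and diffusion = f_x = x/2. Substituting x = B_t:
  d(B_t^2/4 + 9*t/5) = (41/20) dt + (B_t/2) dB_t.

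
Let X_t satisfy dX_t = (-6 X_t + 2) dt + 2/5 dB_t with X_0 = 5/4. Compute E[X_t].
E[X_t] = 1/3 + 11*exp(-6*t)/12

Taking expectations and using E[dB_t] = 0, the mean m(t) = E[X_t] satisfies the ODE m'(t) = a m(t) + b with m(0) = x_0. With a = -6, b = 2, x_0 = 5/4, the solution is
  m(t) = x_0 * exp(a t) + (b/a) * (exp(a t) - 1)
       = (5/4) * exp((-6) t) + (2/(-6)) * (exp((-6) t) - 1)
       = 1/3 + 11*exp(-6*t)/12.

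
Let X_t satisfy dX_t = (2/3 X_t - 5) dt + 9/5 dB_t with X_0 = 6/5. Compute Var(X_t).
Var(X_t) = 243*exp(4*t/3)/100 - 243/100

The variance V(t) = Var(X_t) satisfies V'(t) = 2 a V(t) + c^2 with V(0) = 0 (drift coefficient is linear in X, diffusion is constant). With a = 2/3, c = 9/5, the solution is
  V(t) = (c^2 / (2 a)) * (exp(2 a t) - 1)
       = ((9/5)^2 / (2*(2/3))) * (exp((4/3) t) - 1)
       = 243*exp(4*t/3)/100 - 243/100.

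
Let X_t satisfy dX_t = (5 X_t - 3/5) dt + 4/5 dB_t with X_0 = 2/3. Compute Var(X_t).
Var(X_t) = 8*exp(10*t)/125 - 8/125

The variance V(t) = Var(X_t) satisfies V'(t) = 2 a V(t) + c^2 with V(0) = 0 (drift coefficient is linear in X, diffusion is constant). With a = 5, c = 4/5, the solution is
  V(t) = (c^2 / (2 a)) * (exp(2 a t) - 1)
       = ((4/5)^2 / (2*5)) * (exp(10 t) - 1)
       = 8*exp(10*t)/125 - 8/125.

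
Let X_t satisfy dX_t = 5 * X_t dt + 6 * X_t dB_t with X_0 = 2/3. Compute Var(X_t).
Var(X_t) = 4*(exp(36*t) - 1)*exp(10*t)/9

For GBM dX = mu X dt + sigma X dB with X_0 = x_0, apply Itô to Y = log X: dY = (mu - sigma^2/2) dt + sigma dB, so Y_t = log(x_0) + (mu - sigma^2/2) t + sigma B_t and hence X_t = x_0 * exp((mu - sigma^2/2) t + sigma B_t).
With mu = 5, sigma = 6, x_0 = 2/3, this gives:
  X_t = 2/3 * exp((-13) * t + (6) * B_t).
Since sigma*B_t ~ Normal(0, sigma^2 t), E[exp(sigma*B_t)] = exp(sigma^2 t / 2); so E[X_t] = x_0 * exp((mu - sigma^2/2) t) * exp(sigma^2 t / 2) = x_0 * exp(mu t) = 2*exp(5*t)/3.
Var(X_t) = E[X_t^2] - (E[X_t])^2 = x_0^2 * exp(2 mu t) * (exp(sigma^2 t) - 1) = 4*(exp(36*t) - 1)*exp(10*t)/9.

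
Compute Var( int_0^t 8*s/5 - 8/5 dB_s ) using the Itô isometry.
Var = 64*t*(t^2 - 3*t + 3)/75

The Itô integral of a deterministic integrand f(s) has mean 0 because each increment f(s) * (B_{s+ds} - B_s) has mean 0. By the Itô isometry:
  Var( int_0^t f(s) dB_s ) = E[ (int_0^t f(s) dB_s)^2 ] = int_0^t f(s)^2 ds.
Here f(s) = 8*s/5 - 8/5, so f(s)^2 = 64*(s - 1)^2/25. Integrate:
  int_0^t (64*(s - 1)^2/25) ds = 64*t*(t^2 - 3*t + 3)/75.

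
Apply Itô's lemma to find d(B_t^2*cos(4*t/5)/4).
d(B_t^2*cos(4*t/5)/4) = (-B_t^2*sin(4*t/5)/5 + cos(4*t/5)/4) dt + (B_t*cos(4*t/5)/2) dB_t

Itô's formula for f(t, x): d f(t, B_t) = (f_t + (1/2) f_xx) dt + f_x dB_t. Compute partials of f(t, x) = x^2*cos(4*t/5)/4:
  f_t(t,x)  = -x^2*sin(4*t/5)/5
  f_x(t,x)  = x*cos(4*t/5)/2
  f_xx(t,x) = cos(4*t/5)/2
Assemble drift = f_t + (1/2) f_xx = -x^2*sin(4*t/5)/5 + cos(4*t/5)/4 and diffusion = f_x = x*cos(4*t/5)/2. Substituting x = B_t:
  d(B_t^2*cos(4*t/5)/4) = (-B_t^2*sin(4*t/5)/5 + cos(4*t/5)/4) dt + (B_t*cos(4*t/5)/2) dB_t.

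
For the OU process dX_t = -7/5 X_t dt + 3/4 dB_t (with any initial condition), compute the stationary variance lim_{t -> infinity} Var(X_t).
lim Var(X_t) = 45/224

The OU SDE dX = -theta X dt + sigma dB admits the integrating factor exp(theta t): d(exp(theta t) X_t) = sigma exp(theta t) dB_t. Integrating from 0 to t gives X_t = x_0 * exp(-theta t) + sigma * int_0^t exp(-theta (t-s)) dB_s for any initial x_0. The Itô integral has variance (by the Itô isometry) sigma^2 * int_0^t exp(-2 theta (t - s)) ds = sigma^2 * (1 - exp(-2 theta t)) / (2 theta), independent of x_0.
With theta = 7/5, sigma = 3/4:
  Var(X_t) = (3/4)^2 * (1 - exp(-2*7/5 t)) / (2 * 7/5) = 45/224 - 45*exp(-14*t/5)/224.
As t -> infinity, exp(-2*7/5 t) -> 0, so the stationary variance is sigma^2 / (2 theta) = 45/224.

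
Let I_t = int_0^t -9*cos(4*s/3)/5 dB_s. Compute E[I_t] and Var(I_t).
E[I_t] = 0; Var(I_t) = 81*t/50 + 243*sin(4*t/3)*cos(4*t/3)/200

The Itô integral of a deterministic integrand f(s) has mean 0 because each increment f(s) * (B_{s+ds} - B_s) has mean 0. By the Itô isometry:
  Var( int_0^t f(s) dB_s ) = E[ (int_0^t f(s) dB_s)^2 ] = int_0^t f(s)^2 ds.
Here f(s) = -9*cos(4*s/3)/5, so f(s)^2 = 81*cos(4*s/3)^2/25. Integrate:
  int_0^t (81*cos(4*s/3)^2/25) ds = 81*t/50 + 243*sin(4*t/3)*cos(4*t/3)/200.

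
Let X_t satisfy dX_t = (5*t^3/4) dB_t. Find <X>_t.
<X>_t = 25*t^7/112

For an Itô process dX_t = a(t) dt + b(t) dB_t, the quadratic variation is <X>_t = int_0^t b(s)^2 ds (the drift term does not contribute). Here b(s) = 5*s^3/4, so
  b(s)^2 = 25*s^6/16.
Integrating from 0 to t:
  <X>_t = int_0^t (25*s^6/16) ds = 25*t^7/112.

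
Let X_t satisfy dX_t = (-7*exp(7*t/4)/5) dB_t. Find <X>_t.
<X>_t = 14*exp(7*t/2)/25 - 14/25

For an Itô process dX_t = a(t) dt + b(t) dB_t, the quadratic variation is <X>_t = int_0^t b(s)^2 ds (the drift term does not contribute). Here b(s) = -7*exp(7*s/4)/5, so
  b(s)^2 = 49*exp(7*s/2)/25.
Integrating from 0 to t:
  <X>_t = int_0^t (49*exp(7*s/2)/25) ds = 14*exp(7*t/2)/25 - 14/25.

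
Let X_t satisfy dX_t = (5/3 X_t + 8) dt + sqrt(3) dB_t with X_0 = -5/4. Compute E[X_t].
E[X_t] = 71*exp(5*t/3)/20 - 24/5

Taking expectations and using E[dB_t] = 0, the mean m(t) = E[X_t] satisfies the ODE m'(t) = a m(t) + b with m(0) = x_0. With a = 5/3, b = 8, x_0 = -5/4, the solution is
  m(t) = x_0 * exp(a t) + (b/a) * (exp(a t) - 1)
       = (-5/4) * exp((5/3) t) + (8/(5/3)) * (exp((5/3) t) - 1)
       = 71*exp(5*t/3)/20 - 24/5.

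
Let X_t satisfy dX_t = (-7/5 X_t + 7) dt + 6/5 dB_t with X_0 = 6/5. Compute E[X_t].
E[X_t] = 5 - 19*exp(-7*t/5)/5

Taking expectations and using E[dB_t] = 0, the mean m(t) = E[X_t] satisfies the ODE m'(t) = a m(t) + b with m(0) = x_0. With a = -7/5, b = 7, x_0 = 6/5, the solution is
  m(t) = x_0 * exp(a t) + (b/a) * (exp(a t) - 1)
       = (6/5) * exp((-7/5) t) + (7/(-7/5)) * (exp((-7/5) t) - 1)
       = 5 - 19*exp(-7*t/5)/5.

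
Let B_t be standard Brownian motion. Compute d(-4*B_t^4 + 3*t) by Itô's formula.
d(-4*B_t^4 + 3*t) = (3 - 24*B_t^2) dt + (-16*B_t^3) dB_t

Itô's formula for f(t, x): d f(t, B_t) = (f_t + (1/2) f_xx) dt + f_x dB_t. Compute partials of f(t, x) = 3*t - 4*x^4:
  f_t(t,x)  = 3
  f_x(t,x)  = -16*x^3
  f_xx(t,x) = -48*x^2
Assemble drift = f_t + (1/2) f_xx = 3 - 24*x^2 and diffusion = f_x = -16*x^3. Substituting x = B_t:
  d(-4*B_t^4 + 3*t) = (3 - 24*B_t^2) dt + (-16*B_t^3) dB_t.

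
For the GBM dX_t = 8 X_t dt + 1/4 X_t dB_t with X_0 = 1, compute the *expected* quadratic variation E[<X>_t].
E[<X>_t] = exp(257*t/16)/257 - 1/257

<X>_t = int_0^t ((1/4) * X_s)^2 ds. Taking expectation inside the integral: E[<X>_t] = (1/4)^2 * int_0^t E[X_s^2] ds. For GBM, E[X_s^2] = x_0^2 * exp((2 mu + sigma^2) s). Integrating:
  E[<X>_t] = (1/4)^2 * 1^2 * (exp((2*8 + (1/4)^2) t) - 1) / (2*8 + (1/4)^2)
           = (1/4)^2 * 1^2 * (exp((257/16) t) - 1) / (257/16) = exp(257*t/16)/257 - 1/257.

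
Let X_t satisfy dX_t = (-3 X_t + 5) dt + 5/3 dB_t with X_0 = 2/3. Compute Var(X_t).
Var(X_t) = 25/54 - 25*exp(-6*t)/54

The variance V(t) = Var(X_t) satisfies V'(t) = 2 a V(t) + c^2 with V(0) = 0 (drift coefficient is linear in X, diffusion is constant). With a = -3, c = 5/3, the solution is
  V(t) = (c^2 / (2 a)) * (exp(2 a t) - 1)
       = ((5/3)^2 / (2*(-3))) * (exp((-6) t) - 1)
       = 25/54 - 25*exp(-6*t)/54.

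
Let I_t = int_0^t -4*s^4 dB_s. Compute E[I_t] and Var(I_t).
E[I_t] = 0; Var(I_t) = 16*t^9/9

The Itô integral of a deterministic integrand f(s) has mean 0 because each increment f(s) * (B_{s+ds} - B_s) has mean 0. By the Itô isometry:
  Var( int_0^t f(s) dB_s ) = E[ (int_0^t f(s) dB_s)^2 ] = int_0^t f(s)^2 ds.
Here f(s) = -4*s^4, so f(s)^2 = 16*s^8. Integrate:
  int_0^t (16*s^8) ds = 16*t^9/9.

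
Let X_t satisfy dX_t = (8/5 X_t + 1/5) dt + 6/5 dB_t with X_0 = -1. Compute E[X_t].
E[X_t] = -7*exp(8*t/5)/8 - 1/8

Taking expectations and using E[dB_t] = 0, the mean m(t) = E[X_t] satisfies the ODE m'(t) = a m(t) + b with m(0) = x_0. With a = 8/5, b = 1/5, x_0 = -1, the solution is
  m(t) = x_0 * exp(a t) + (b/a) * (exp(a t) - 1)
       = (-1) * exp((8/5) t) + ((1/5)/(8/5)) * (exp((8/5) t) - 1)
       = -7*exp(8*t/5)/8 - 1/8.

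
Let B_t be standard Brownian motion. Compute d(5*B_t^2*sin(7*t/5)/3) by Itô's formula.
d(5*B_t^2*sin(7*t/5)/3) = (7*B_t^2*cos(7*t/5)/3 + 5*sin(7*t/5)/3) dt + (10*B_t*sin(7*t/5)/3) dB_t

Itô's formula for f(t, x): d f(t, B_t) = (f_t + (1/2) f_xx) dt + f_x dB_t. Compute partials of f(t, x) = 5*x^2*sin(7*t/5)/3:
  f_t(t,x)  = 7*x^2*cos(7*t/5)/3
  f_x(t,x)  = 10*x*sin(7*t/5)/3
  f_xx(t,x) = 10*sin(7*t/5)/3
Assemble drift = f_t + (1/2) f_xx = 7*x^2*cos(7*t/5)/3 + 5*sin(7*t/5)/3 and diffusion = f_x = 10*x*sin(7*t/5)/3. Substituting x = B_t:
  d(5*B_t^2*sin(7*t/5)/3) = (7*B_t^2*cos(7*t/5)/3 + 5*sin(7*t/5)/3) dt + (10*B_t*sin(7*t/5)/3) dB_t.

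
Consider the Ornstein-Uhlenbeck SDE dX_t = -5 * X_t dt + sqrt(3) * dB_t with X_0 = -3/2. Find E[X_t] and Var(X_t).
E[X_t] = -3*exp(-5*t)/2; Var(X_t) = 3/10 - 3*exp(-10*t)/10

The OU SDE dX = -theta X dt + sigma dB admits the integrating factor exp(theta t): d(exp(theta t) X_t) = sigma exp(theta t) dB_t. Integrating from 0 to t:
  X_t = x_0 * exp(-theta t) + sigma * int_0^t exp(-theta (t-s)) dB_s.
The Itô integral has mean 0 and (by the Itô isometry) variance sigma^2 * int_0^t exp(-2 theta (t - s)) ds = sigma^2 * (1 - exp(-2 theta t)) / (2 theta).
With theta = 5, sigma = sqrt(3), x_0 = -3/2:
  E[X_t] = -3/2 * exp(-5 t) = -3*exp(-5*t)/2
  Var(X_t) = (sqrt(3))^2 * (1 - exp(-2*5 t)) / (2 * 5) = 3/10 - 3*exp(-10*t)/10.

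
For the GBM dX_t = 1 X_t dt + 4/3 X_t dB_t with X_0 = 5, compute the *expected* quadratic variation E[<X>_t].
E[<X>_t] = 200*exp(34*t/9)/17 - 200/17

<X>_t = int_0^t ((4/3) * X_s)^2 ds. Taking expectation inside the integral: E[<X>_t] = (4/3)^2 * int_0^t E[X_s^2] ds. For GBM, E[X_s^2] = x_0^2 * exp((2 mu + sigma^2) s). Integrating:
  E[<X>_t] = (4/3)^2 * 5^2 * (exp((2*1 + (4/3)^2) t) - 1) / (2*1 + (4/3)^2)
           = (4/3)^2 * 5^2 * (exp((34/9) t) - 1) / (34/9) = 200*exp(34*t/9)/17 - 200/17.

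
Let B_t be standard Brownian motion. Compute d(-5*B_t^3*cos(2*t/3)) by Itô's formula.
d(-5*B_t^3*cos(2*t/3)) = (10*B_t^3*sin(2*t/3)/3 - 15*B_t*cos(2*t/3)) dt + (-15*B_t^2*cos(2*t/3)) dB_t

Itô's formula for f(t, x): d f(t, B_t) = (f_t + (1/2) f_xx) dt + f_x dB_t. Compute partials of f(t, x) = -5*x^3*cos(2*t/3):
  f_t(t,x)  = 10*x^3*sin(2*t/3)/3
  f_x(t,x)  = -15*x^2*cos(2*t/3)
  f_xx(t,x) = -30*x*cos(2*t/3)
Assemble drift = f_t + (1/2) f_xx = 10*x^3*sin(2*t/3)/3 - 15*x*cos(2*t/3) and diffusion = f_x = -15*x^2*cos(2*t/3). Substituting x = B_t:
  d(-5*B_t^3*cos(2*t/3)) = (10*B_t^3*sin(2*t/3)/3 - 15*B_t*cos(2*t/3)) dt + (-15*B_t^2*cos(2*t/3)) dB_t.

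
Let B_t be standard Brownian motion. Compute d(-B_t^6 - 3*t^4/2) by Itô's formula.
d(-B_t^6 - 3*t^4/2) = (-15*B_t^4 - 6*t^3) dt + (-6*B_t^5) dB_t

Itô's formula for f(t, x): d f(t, B_t) = (f_t + (1/2) f_xx) dt + f_x dB_t. Compute partials of f(t, x) = -3*t^4/2 - x^6:
  f_t(t,x)  = -6*t^3
  f_x(t,x)  = -6*x^5
  f_xx(t,x) = -30*x^4
Assemble drift = f_t + (1/2) f_xx = -6*t^3 - 15*x^4 and diffusion = f_x = -6*x^5. Substituting x = B_t:
  d(-B_t^6 - 3*t^4/2) = (-15*B_t^4 - 6*t^3) dt + (-6*B_t^5) dB_t.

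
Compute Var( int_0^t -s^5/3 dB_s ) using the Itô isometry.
Var = t^11/99

The Itô integral of a deterministic integrand f(s) has mean 0 because each increment f(s) * (B_{s+ds} - B_s) has mean 0. By the Itô isometry:
  Var( int_0^t f(s) dB_s ) = E[ (int_0^t f(s) dB_s)^2 ] = int_0^t f(s)^2 ds.
Here f(s) = -s^5/3, so f(s)^2 = s^10/9. Integrate:
  int_0^t (s^10/9) ds = t^11/99.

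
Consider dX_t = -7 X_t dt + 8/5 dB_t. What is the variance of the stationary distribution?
lim Var(X_t) = 32/175

The OU SDE dX = -theta X dt + sigma dB admits the integrating factor exp(theta t): d(exp(theta t) X_t) = sigma exp(theta t) dB_t. Integrating from 0 to t gives X_t = x_0 * exp(-theta t) + sigma * int_0^t exp(-theta (t-s)) dB_s for any initial x_0. The Itô integral has variance (by the Itô isometry) sigma^2 * int_0^t exp(-2 theta (t - s)) ds = sigma^2 * (1 - exp(-2 theta t)) / (2 theta), independent of x_0.
With theta = 7, sigma = 8/5:
  Var(X_t) = (8/5)^2 * (1 - exp(-2*7 t)) / (2 * 7) = 32/175 - 32*exp(-14*t)/175.
As t -> infinity, exp(-2*7 t) -> 0, so the stationary variance is sigma^2 / (2 theta) = 32/175.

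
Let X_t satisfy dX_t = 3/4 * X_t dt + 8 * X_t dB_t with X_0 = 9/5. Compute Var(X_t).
Var(X_t) = 81*(exp(64*t) - 1)*exp(3*t/2)/25

For GBM dX = mu X dt + sigma X dB with X_0 = x_0, apply Itô to Y = log X: dY = (mu - sigma^2/2) dt + sigma dB, so Y_t = log(x_0) + (mu - sigma^2/2) t + sigma B_t and hence X_t = x_0 * exp((mu - sigma^2/2) t + sigma B_t).
With mu = 3/4, sigma = 8, x_0 = 9/5, this gives:
  X_t = 9/5 * exp((-125/4) * t + (8) * B_t).
Since sigma*B_t ~ Normal(0, sigma^2 t), E[exp(sigma*B_t)] = exp(sigma^2 t / 2); so E[X_t] = x_0 * exp((mu - sigma^2/2) t) * exp(sigma^2 t / 2) = x_0 * exp(mu t) = 9*exp(3*t/4)/5.
Var(X_t) = E[X_t^2] - (E[X_t])^2 = x_0^2 * exp(2 mu t) * (exp(sigma^2 t) - 1) = 81*(exp(64*t) - 1)*exp(3*t/2)/25.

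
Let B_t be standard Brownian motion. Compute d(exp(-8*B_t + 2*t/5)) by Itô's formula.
d(exp(-8*B_t + 2*t/5)) = (162*exp(-8*B_t + 2*t/5)/5) dt + (-8*exp(-8*B_t + 2*t/5)) dB_t

Itô's formula for f(t, x): d f(t, B_t) = (f_t + (1/2) f_xx) dt + f_x dB_t. Compute partials of f(t, x) = exp(2*t/5 - 8*x):
  f_t(t,x)  = 2*exp(2*t/5 - 8*x)/5
  f_x(t,x)  = -8*exp(2*t/5 - 8*x)
  f_xx(t,x) = 64*exp(2*t/5 - 8*x)
Assemble drift = f_t + (1/2) f_xx = 162*exp(2*t/5 - 8*x)/5 and diffusion = f_x = -8*exp(2*t/5 - 8*x). Substituting x = B_t:
  d(exp(-8*B_t + 2*t/5)) = (162*exp(-8*B_t + 2*t/5)/5) dt + (-8*exp(-8*B_t + 2*t/5)) dB_t.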